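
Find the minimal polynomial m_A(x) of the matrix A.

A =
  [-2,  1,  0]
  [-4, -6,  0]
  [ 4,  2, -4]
x^2 + 8*x + 16

The characteristic polynomial is χ_A(x) = (x + 4)^3, so the eigenvalues are known. The minimal polynomial is
  m_A(x) = Π_λ (x − λ)^{k_λ}
where k_λ is the size of the *largest* Jordan block for λ (equivalently, the smallest k with (A − λI)^k v = 0 for every generalised eigenvector v of λ).

  λ = -4: largest Jordan block has size 2, contributing (x + 4)^2

So m_A(x) = (x + 4)^2 = x^2 + 8*x + 16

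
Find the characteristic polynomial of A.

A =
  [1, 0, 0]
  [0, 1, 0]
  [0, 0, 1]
x^3 - 3*x^2 + 3*x - 1

Expanding det(x·I − A) (e.g. by cofactor expansion or by noting that A is similar to its Jordan form J, which has the same characteristic polynomial as A) gives
  χ_A(x) = x^3 - 3*x^2 + 3*x - 1
which factors as (x - 1)^3. The eigenvalues (with algebraic multiplicities) are λ = 1 with multiplicity 3.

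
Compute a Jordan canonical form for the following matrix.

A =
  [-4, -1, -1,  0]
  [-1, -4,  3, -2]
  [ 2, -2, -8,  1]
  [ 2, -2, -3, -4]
J_3(-5) ⊕ J_1(-5)

The characteristic polynomial is
  det(x·I − A) = x^4 + 20*x^3 + 150*x^2 + 500*x + 625 = (x + 5)^4

Eigenvalues and multiplicities (the geometric multiplicity of λ is n − rank(A − λI), which equals the number of Jordan blocks for λ):
  λ = -5: algebraic multiplicity = 4, geometric multiplicity = 2

Determining the block sizes for each eigenvalue:
  λ = -5: with am = 4 and gm = 2, the partition is not yet determined (e.g. several partitions of 4 into 2 parts exist). Let N = A − (-5)·I. Computing rank(N^1) = 2, rank(N^2) = 1, rank(N^3) = 0; the number of blocks of size ≥ j is rank(N^{j−1}) − rank(N^j), giving [2, 1, 1]. So we have 1 block(s) of size 3, 1 block(s) of size 1 → block sizes [3, 1]

Assembling the blocks gives a Jordan form
J =
  [-5,  1,  0,  0]
  [ 0, -5,  1,  0]
  [ 0,  0, -5,  0]
  [ 0,  0,  0, -5]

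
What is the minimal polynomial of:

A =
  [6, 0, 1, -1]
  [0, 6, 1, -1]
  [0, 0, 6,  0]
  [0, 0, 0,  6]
x^2 - 12*x + 36

The characteristic polynomial is χ_A(x) = (x - 6)^4, so the eigenvalues are known. The minimal polynomial is
  m_A(x) = Π_λ (x − λ)^{k_λ}
where k_λ is the size of the *largest* Jordan block for λ (equivalently, the smallest k with (A − λI)^k v = 0 for every generalised eigenvector v of λ).

  λ = 6: largest Jordan block has size 2, contributing (x − 6)^2

So m_A(x) = (x - 6)^2 = x^2 - 12*x + 36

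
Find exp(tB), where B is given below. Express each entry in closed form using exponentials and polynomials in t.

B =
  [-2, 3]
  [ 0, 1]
e^{tB} =
  [exp(-2*t), exp(t) - exp(-2*t)]
  [0, exp(t)]

Strategy: write B = P · J · P⁻¹ where J is a Jordan canonical form, so e^{tB} = P · e^{tJ} · P⁻¹, and e^{tJ} can be computed block-by-block.

B has Jordan form
J =
  [-2, 0]
  [ 0, 1]
(up to reordering of blocks).

Per-block formulas:
  For a 1×1 block at λ = 1: exp(t · [1]) = [e^(1t)].
  For a 1×1 block at λ = -2: exp(t · [-2]) = [e^(-2t)].

After assembling e^{tJ} and conjugating by P, we get:

e^{tB} =
  [exp(-2*t), exp(t) - exp(-2*t)]
  [0, exp(t)]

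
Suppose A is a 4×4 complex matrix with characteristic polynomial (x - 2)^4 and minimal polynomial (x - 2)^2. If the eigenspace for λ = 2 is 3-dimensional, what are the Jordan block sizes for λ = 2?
Block sizes for λ = 2: [2, 1, 1]

Step 1 — from the characteristic polynomial, algebraic multiplicity of λ = 2 is 4. From dim ker(A − (2)·I) = 3, there are exactly 3 Jordan blocks for λ = 2.
Step 2 — from the minimal polynomial, the factor (x − 2)^2 tells us the largest block for λ = 2 has size 2.
Step 3 — with total size 4, 3 blocks, and largest block 2, the block sizes (in nonincreasing order) are [2, 1, 1].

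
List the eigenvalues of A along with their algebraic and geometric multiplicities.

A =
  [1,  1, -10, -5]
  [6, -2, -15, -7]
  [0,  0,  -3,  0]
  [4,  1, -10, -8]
λ = -3: alg = 4, geom = 2

Step 1 — factor the characteristic polynomial to read off the algebraic multiplicities:
  χ_A(x) = (x + 3)^4

Step 2 — compute geometric multiplicities via the rank-nullity identity g(λ) = n − rank(A − λI):
  rank(A − (-3)·I) = 2, so dim ker(A − (-3)·I) = n − 2 = 2

Summary:
  λ = -3: algebraic multiplicity = 4, geometric multiplicity = 2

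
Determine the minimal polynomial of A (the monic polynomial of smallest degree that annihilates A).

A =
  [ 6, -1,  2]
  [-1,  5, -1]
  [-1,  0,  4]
x^3 - 15*x^2 + 75*x - 125

The characteristic polynomial is χ_A(x) = (x - 5)^3, so the eigenvalues are known. The minimal polynomial is
  m_A(x) = Π_λ (x − λ)^{k_λ}
where k_λ is the size of the *largest* Jordan block for λ (equivalently, the smallest k with (A − λI)^k v = 0 for every generalised eigenvector v of λ).

  λ = 5: largest Jordan block has size 3, contributing (x − 5)^3

So m_A(x) = (x - 5)^3 = x^3 - 15*x^2 + 75*x - 125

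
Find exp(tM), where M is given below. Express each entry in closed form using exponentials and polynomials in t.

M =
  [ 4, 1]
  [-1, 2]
e^{tM} =
  [t*exp(3*t) + exp(3*t), t*exp(3*t)]
  [-t*exp(3*t), -t*exp(3*t) + exp(3*t)]

Strategy: write M = P · J · P⁻¹ where J is a Jordan canonical form, so e^{tM} = P · e^{tJ} · P⁻¹, and e^{tJ} can be computed block-by-block.

M has Jordan form
J =
  [3, 1]
  [0, 3]
(up to reordering of blocks).

Per-block formulas:
  For a 2×2 Jordan block J_2(3): exp(t · J_2(3)) = e^(3t)·(I + t·N), where N is the 2×2 nilpotent shift.

After assembling e^{tJ} and conjugating by P, we get:

e^{tM} =
  [t*exp(3*t) + exp(3*t), t*exp(3*t)]
  [-t*exp(3*t), -t*exp(3*t) + exp(3*t)]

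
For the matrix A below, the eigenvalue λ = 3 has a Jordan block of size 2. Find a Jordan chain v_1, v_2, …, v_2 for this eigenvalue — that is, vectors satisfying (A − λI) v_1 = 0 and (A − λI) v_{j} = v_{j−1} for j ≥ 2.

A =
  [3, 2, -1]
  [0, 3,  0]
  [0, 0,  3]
A Jordan chain for λ = 3 of length 2:
v_1 = (2, 0, 0)ᵀ
v_2 = (0, 1, 0)ᵀ

Let N = A − (3)·I. We want v_2 with N^2 v_2 = 0 but N^1 v_2 ≠ 0; then v_{j-1} := N · v_j for j = 2, …, 2.

Pick v_2 = (0, 1, 0)ᵀ.
Then v_1 = N · v_2 = (2, 0, 0)ᵀ.

Sanity check: (A − (3)·I) v_1 = (0, 0, 0)ᵀ = 0. ✓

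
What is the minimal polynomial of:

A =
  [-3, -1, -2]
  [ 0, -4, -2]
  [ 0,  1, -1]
x^2 + 5*x + 6

The characteristic polynomial is χ_A(x) = (x + 2)*(x + 3)^2, so the eigenvalues are known. The minimal polynomial is
  m_A(x) = Π_λ (x − λ)^{k_λ}
where k_λ is the size of the *largest* Jordan block for λ (equivalently, the smallest k with (A − λI)^k v = 0 for every generalised eigenvector v of λ).

  λ = -3: largest Jordan block has size 1, contributing (x + 3)
  λ = -2: largest Jordan block has size 1, contributing (x + 2)

So m_A(x) = (x + 2)*(x + 3) = x^2 + 5*x + 6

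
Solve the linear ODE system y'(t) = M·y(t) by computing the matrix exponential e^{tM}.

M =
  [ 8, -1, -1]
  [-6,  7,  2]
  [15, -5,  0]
e^{tM} =
  [3*t*exp(5*t) + exp(5*t), -t*exp(5*t), -t*exp(5*t)]
  [-6*t*exp(5*t), 2*t*exp(5*t) + exp(5*t), 2*t*exp(5*t)]
  [15*t*exp(5*t), -5*t*exp(5*t), -5*t*exp(5*t) + exp(5*t)]

Strategy: write M = P · J · P⁻¹ where J is a Jordan canonical form, so e^{tM} = P · e^{tJ} · P⁻¹, and e^{tJ} can be computed block-by-block.

M has Jordan form
J =
  [5, 1, 0]
  [0, 5, 0]
  [0, 0, 5]
(up to reordering of blocks).

Per-block formulas:
  For a 1×1 block at λ = 5: exp(t · [5]) = [e^(5t)].
  For a 2×2 Jordan block J_2(5): exp(t · J_2(5)) = e^(5t)·(I + t·N), where N is the 2×2 nilpotent shift.

After assembling e^{tJ} and conjugating by P, we get:

e^{tM} =
  [3*t*exp(5*t) + exp(5*t), -t*exp(5*t), -t*exp(5*t)]
  [-6*t*exp(5*t), 2*t*exp(5*t) + exp(5*t), 2*t*exp(5*t)]
  [15*t*exp(5*t), -5*t*exp(5*t), -5*t*exp(5*t) + exp(5*t)]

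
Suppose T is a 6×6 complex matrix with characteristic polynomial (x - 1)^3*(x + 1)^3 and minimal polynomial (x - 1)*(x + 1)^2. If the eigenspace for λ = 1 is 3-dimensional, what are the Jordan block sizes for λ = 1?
Block sizes for λ = 1: [1, 1, 1]

Step 1 — from the characteristic polynomial, algebraic multiplicity of λ = 1 is 3. From dim ker(T − (1)·I) = 3, there are exactly 3 Jordan blocks for λ = 1.
Step 2 — from the minimal polynomial, the factor (x − 1) tells us the largest block for λ = 1 has size 1.
Step 3 — with total size 3, 3 blocks, and largest block 1, the block sizes (in nonincreasing order) are [1, 1, 1].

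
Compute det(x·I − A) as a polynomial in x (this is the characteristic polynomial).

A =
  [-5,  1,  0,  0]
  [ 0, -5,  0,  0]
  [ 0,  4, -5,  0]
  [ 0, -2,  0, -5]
x^4 + 20*x^3 + 150*x^2 + 500*x + 625

Expanding det(x·I − A) (e.g. by cofactor expansion or by noting that A is similar to its Jordan form J, which has the same characteristic polynomial as A) gives
  χ_A(x) = x^4 + 20*x^3 + 150*x^2 + 500*x + 625
which factors as (x + 5)^4. The eigenvalues (with algebraic multiplicities) are λ = -5 with multiplicity 4.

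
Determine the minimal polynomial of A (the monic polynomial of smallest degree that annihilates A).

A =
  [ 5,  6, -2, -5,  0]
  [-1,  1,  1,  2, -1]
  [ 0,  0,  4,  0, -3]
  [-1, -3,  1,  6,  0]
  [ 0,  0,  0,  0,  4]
x^3 - 12*x^2 + 48*x - 64

The characteristic polynomial is χ_A(x) = (x - 4)^5, so the eigenvalues are known. The minimal polynomial is
  m_A(x) = Π_λ (x − λ)^{k_λ}
where k_λ is the size of the *largest* Jordan block for λ (equivalently, the smallest k with (A − λI)^k v = 0 for every generalised eigenvector v of λ).

  λ = 4: largest Jordan block has size 3, contributing (x − 4)^3

So m_A(x) = (x - 4)^3 = x^3 - 12*x^2 + 48*x - 64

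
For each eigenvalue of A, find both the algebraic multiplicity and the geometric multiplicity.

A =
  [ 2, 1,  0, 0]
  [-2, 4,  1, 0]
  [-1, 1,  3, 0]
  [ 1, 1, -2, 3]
λ = 3: alg = 4, geom = 2

Step 1 — factor the characteristic polynomial to read off the algebraic multiplicities:
  χ_A(x) = (x - 3)^4

Step 2 — compute geometric multiplicities via the rank-nullity identity g(λ) = n − rank(A − λI):
  rank(A − (3)·I) = 2, so dim ker(A − (3)·I) = n − 2 = 2

Summary:
  λ = 3: algebraic multiplicity = 4, geometric multiplicity = 2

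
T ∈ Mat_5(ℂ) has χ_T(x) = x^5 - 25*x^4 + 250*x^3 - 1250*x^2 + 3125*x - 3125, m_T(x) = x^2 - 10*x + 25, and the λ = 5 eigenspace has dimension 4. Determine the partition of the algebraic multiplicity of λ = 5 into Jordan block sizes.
Block sizes for λ = 5: [2, 1, 1, 1]

Step 1 — from the characteristic polynomial, algebraic multiplicity of λ = 5 is 5. From dim ker(T − (5)·I) = 4, there are exactly 4 Jordan blocks for λ = 5.
Step 2 — from the minimal polynomial, the factor (x − 5)^2 tells us the largest block for λ = 5 has size 2.
Step 3 — with total size 5, 4 blocks, and largest block 2, the block sizes (in nonincreasing order) are [2, 1, 1, 1].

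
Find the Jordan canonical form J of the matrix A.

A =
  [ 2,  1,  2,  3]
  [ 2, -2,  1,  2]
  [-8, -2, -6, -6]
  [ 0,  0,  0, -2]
J_3(-2) ⊕ J_1(-2)

The characteristic polynomial is
  det(x·I − A) = x^4 + 8*x^3 + 24*x^2 + 32*x + 16 = (x + 2)^4

Eigenvalues and multiplicities (the geometric multiplicity of λ is n − rank(A − λI), which equals the number of Jordan blocks for λ):
  λ = -2: algebraic multiplicity = 4, geometric multiplicity = 2

Determining the block sizes for each eigenvalue:
  λ = -2: with am = 4 and gm = 2, the partition is not yet determined (e.g. several partitions of 4 into 2 parts exist). Let N = A − (-2)·I. Computing rank(N^1) = 2, rank(N^2) = 1, rank(N^3) = 0; the number of blocks of size ≥ j is rank(N^{j−1}) − rank(N^j), giving [2, 1, 1]. So we have 1 block(s) of size 3, 1 block(s) of size 1 → block sizes [3, 1]

Assembling the blocks gives a Jordan form
J =
  [-2,  1,  0,  0]
  [ 0, -2,  1,  0]
  [ 0,  0, -2,  0]
  [ 0,  0,  0, -2]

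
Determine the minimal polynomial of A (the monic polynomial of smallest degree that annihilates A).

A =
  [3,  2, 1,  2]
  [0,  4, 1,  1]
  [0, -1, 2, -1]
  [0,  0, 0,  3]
x^3 - 9*x^2 + 27*x - 27

The characteristic polynomial is χ_A(x) = (x - 3)^4, so the eigenvalues are known. The minimal polynomial is
  m_A(x) = Π_λ (x − λ)^{k_λ}
where k_λ is the size of the *largest* Jordan block for λ (equivalently, the smallest k with (A − λI)^k v = 0 for every generalised eigenvector v of λ).

  λ = 3: largest Jordan block has size 3, contributing (x − 3)^3

So m_A(x) = (x - 3)^3 = x^3 - 9*x^2 + 27*x - 27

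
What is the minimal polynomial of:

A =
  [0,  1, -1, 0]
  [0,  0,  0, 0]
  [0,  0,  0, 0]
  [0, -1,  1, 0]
x^2

The characteristic polynomial is χ_A(x) = x^4, so the eigenvalues are known. The minimal polynomial is
  m_A(x) = Π_λ (x − λ)^{k_λ}
where k_λ is the size of the *largest* Jordan block for λ (equivalently, the smallest k with (A − λI)^k v = 0 for every generalised eigenvector v of λ).

  λ = 0: largest Jordan block has size 2, contributing (x − 0)^2

So m_A(x) = x^2 = x^2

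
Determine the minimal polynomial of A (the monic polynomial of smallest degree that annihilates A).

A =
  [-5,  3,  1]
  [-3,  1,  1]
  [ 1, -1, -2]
x^3 + 6*x^2 + 12*x + 8

The characteristic polynomial is χ_A(x) = (x + 2)^3, so the eigenvalues are known. The minimal polynomial is
  m_A(x) = Π_λ (x − λ)^{k_λ}
where k_λ is the size of the *largest* Jordan block for λ (equivalently, the smallest k with (A − λI)^k v = 0 for every generalised eigenvector v of λ).

  λ = -2: largest Jordan block has size 3, contributing (x + 2)^3

So m_A(x) = (x + 2)^3 = x^3 + 6*x^2 + 12*x + 8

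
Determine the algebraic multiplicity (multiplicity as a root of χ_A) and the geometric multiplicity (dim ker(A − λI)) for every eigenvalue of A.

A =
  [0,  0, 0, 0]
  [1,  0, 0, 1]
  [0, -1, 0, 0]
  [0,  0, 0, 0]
λ = 0: alg = 4, geom = 2

Step 1 — factor the characteristic polynomial to read off the algebraic multiplicities:
  χ_A(x) = x^4

Step 2 — compute geometric multiplicities via the rank-nullity identity g(λ) = n − rank(A − λI):
  rank(A − (0)·I) = 2, so dim ker(A − (0)·I) = n − 2 = 2

Summary:
  λ = 0: algebraic multiplicity = 4, geometric multiplicity = 2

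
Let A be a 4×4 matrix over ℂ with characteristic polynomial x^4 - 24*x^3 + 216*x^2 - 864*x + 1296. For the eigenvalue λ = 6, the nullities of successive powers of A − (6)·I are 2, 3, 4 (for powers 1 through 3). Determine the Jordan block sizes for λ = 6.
Block sizes for λ = 6: [3, 1]

From the dimensions of kernels of powers, the number of Jordan blocks of size at least j is d_j − d_{j−1} where d_j = dim ker(N^j) (with d_0 = 0). Computing the differences gives [2, 1, 1].
The number of blocks of size exactly k is (#blocks of size ≥ k) − (#blocks of size ≥ k + 1), so the partition is: 1 block(s) of size 1, 1 block(s) of size 3.
In nonincreasing order the block sizes are [3, 1].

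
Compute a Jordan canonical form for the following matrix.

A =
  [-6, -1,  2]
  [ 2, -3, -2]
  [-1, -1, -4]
J_1(-5) ⊕ J_2(-4)

The characteristic polynomial is
  det(x·I − A) = x^3 + 13*x^2 + 56*x + 80 = (x + 4)^2*(x + 5)

Eigenvalues and multiplicities (the geometric multiplicity of λ is n − rank(A − λI), which equals the number of Jordan blocks for λ):
  λ = -5: algebraic multiplicity = 1, geometric multiplicity = 1
  λ = -4: algebraic multiplicity = 2, geometric multiplicity = 1

Determining the block sizes for each eigenvalue:
  λ = -5: one block (gm = 1), so the single block has size am = 1 → block sizes [1]
  λ = -4: one block (gm = 1), so the single block has size am = 2 → block sizes [2]

Assembling the blocks gives a Jordan form
J =
  [-5,  0,  0]
  [ 0, -4,  1]
  [ 0,  0, -4]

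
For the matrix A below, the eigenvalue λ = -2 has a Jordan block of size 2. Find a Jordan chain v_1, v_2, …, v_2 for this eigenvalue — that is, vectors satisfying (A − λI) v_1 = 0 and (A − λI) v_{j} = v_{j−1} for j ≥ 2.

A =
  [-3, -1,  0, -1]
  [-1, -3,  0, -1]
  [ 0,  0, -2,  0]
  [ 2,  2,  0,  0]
A Jordan chain for λ = -2 of length 2:
v_1 = (-1, -1, 0, 2)ᵀ
v_2 = (1, 0, 0, 0)ᵀ

Let N = A − (-2)·I. We want v_2 with N^2 v_2 = 0 but N^1 v_2 ≠ 0; then v_{j-1} := N · v_j for j = 2, …, 2.

Pick v_2 = (1, 0, 0, 0)ᵀ.
Then v_1 = N · v_2 = (-1, -1, 0, 2)ᵀ.

Sanity check: (A − (-2)·I) v_1 = (0, 0, 0, 0)ᵀ = 0. ✓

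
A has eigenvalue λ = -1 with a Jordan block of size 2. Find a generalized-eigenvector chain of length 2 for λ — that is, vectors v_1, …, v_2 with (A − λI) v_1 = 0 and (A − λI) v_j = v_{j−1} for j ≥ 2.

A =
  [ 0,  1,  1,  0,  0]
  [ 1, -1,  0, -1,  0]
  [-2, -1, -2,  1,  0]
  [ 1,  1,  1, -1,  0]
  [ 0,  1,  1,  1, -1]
A Jordan chain for λ = -1 of length 2:
v_1 = (1, 1, -2, 1, 0)ᵀ
v_2 = (1, 0, 0, 0, 0)ᵀ

Let N = A − (-1)·I. We want v_2 with N^2 v_2 = 0 but N^1 v_2 ≠ 0; then v_{j-1} := N · v_j for j = 2, …, 2.

Pick v_2 = (1, 0, 0, 0, 0)ᵀ.
Then v_1 = N · v_2 = (1, 1, -2, 1, 0)ᵀ.

Sanity check: (A − (-1)·I) v_1 = (0, 0, 0, 0, 0)ᵀ = 0. ✓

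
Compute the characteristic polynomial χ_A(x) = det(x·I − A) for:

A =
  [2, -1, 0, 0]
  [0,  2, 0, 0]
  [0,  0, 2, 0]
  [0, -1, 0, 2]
x^4 - 8*x^3 + 24*x^2 - 32*x + 16

Expanding det(x·I − A) (e.g. by cofactor expansion or by noting that A is similar to its Jordan form J, which has the same characteristic polynomial as A) gives
  χ_A(x) = x^4 - 8*x^3 + 24*x^2 - 32*x + 16
which factors as (x - 2)^4. The eigenvalues (with algebraic multiplicities) are λ = 2 with multiplicity 4.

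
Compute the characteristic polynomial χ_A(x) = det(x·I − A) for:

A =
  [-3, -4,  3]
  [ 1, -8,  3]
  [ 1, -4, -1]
x^3 + 12*x^2 + 48*x + 64

Expanding det(x·I − A) (e.g. by cofactor expansion or by noting that A is similar to its Jordan form J, which has the same characteristic polynomial as A) gives
  χ_A(x) = x^3 + 12*x^2 + 48*x + 64
which factors as (x + 4)^3. The eigenvalues (with algebraic multiplicities) are λ = -4 with multiplicity 3.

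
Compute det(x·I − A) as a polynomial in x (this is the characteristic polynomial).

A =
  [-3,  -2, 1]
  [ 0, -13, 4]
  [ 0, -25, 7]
x^3 + 9*x^2 + 27*x + 27

Expanding det(x·I − A) (e.g. by cofactor expansion or by noting that A is similar to its Jordan form J, which has the same characteristic polynomial as A) gives
  χ_A(x) = x^3 + 9*x^2 + 27*x + 27
which factors as (x + 3)^3. The eigenvalues (with algebraic multiplicities) are λ = -3 with multiplicity 3.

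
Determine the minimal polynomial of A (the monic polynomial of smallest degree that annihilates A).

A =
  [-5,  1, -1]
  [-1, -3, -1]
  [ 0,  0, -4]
x^2 + 8*x + 16

The characteristic polynomial is χ_A(x) = (x + 4)^3, so the eigenvalues are known. The minimal polynomial is
  m_A(x) = Π_λ (x − λ)^{k_λ}
where k_λ is the size of the *largest* Jordan block for λ (equivalently, the smallest k with (A − λI)^k v = 0 for every generalised eigenvector v of λ).

  λ = -4: largest Jordan block has size 2, contributing (x + 4)^2

So m_A(x) = (x + 4)^2 = x^2 + 8*x + 16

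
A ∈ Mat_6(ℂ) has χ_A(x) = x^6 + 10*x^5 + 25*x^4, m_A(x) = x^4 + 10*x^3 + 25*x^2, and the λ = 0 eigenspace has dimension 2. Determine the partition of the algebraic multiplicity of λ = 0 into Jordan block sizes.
Block sizes for λ = 0: [2, 2]

Step 1 — from the characteristic polynomial, algebraic multiplicity of λ = 0 is 4. From dim ker(A − (0)·I) = 2, there are exactly 2 Jordan blocks for λ = 0.
Step 2 — from the minimal polynomial, the factor (x − 0)^2 tells us the largest block for λ = 0 has size 2.
Step 3 — with total size 4, 2 blocks, and largest block 2, the block sizes (in nonincreasing order) are [2, 2].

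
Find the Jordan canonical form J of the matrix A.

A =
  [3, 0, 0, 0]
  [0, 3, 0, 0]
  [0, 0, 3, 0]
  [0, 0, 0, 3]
J_1(3) ⊕ J_1(3) ⊕ J_1(3) ⊕ J_1(3)

The characteristic polynomial is
  det(x·I − A) = x^4 - 12*x^3 + 54*x^2 - 108*x + 81 = (x - 3)^4

Eigenvalues and multiplicities (the geometric multiplicity of λ is n − rank(A − λI), which equals the number of Jordan blocks for λ):
  λ = 3: algebraic multiplicity = 4, geometric multiplicity = 4

Determining the block sizes for each eigenvalue:
  λ = 3: gm = am = 4, so every block has size 1 → block sizes [1, 1, 1, 1]

Assembling the blocks gives a Jordan form
J =
  [3, 0, 0, 0]
  [0, 3, 0, 0]
  [0, 0, 3, 0]
  [0, 0, 0, 3]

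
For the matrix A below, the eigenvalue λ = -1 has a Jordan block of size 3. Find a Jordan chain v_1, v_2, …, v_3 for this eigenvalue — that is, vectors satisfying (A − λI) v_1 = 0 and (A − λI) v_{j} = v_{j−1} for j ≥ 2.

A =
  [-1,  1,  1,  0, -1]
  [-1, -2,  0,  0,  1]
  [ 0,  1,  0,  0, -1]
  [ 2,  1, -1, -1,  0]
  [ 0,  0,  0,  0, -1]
A Jordan chain for λ = -1 of length 3:
v_1 = (-1, 1, -1, -1, 0)ᵀ
v_2 = (0, -1, 0, 2, 0)ᵀ
v_3 = (1, 0, 0, 0, 0)ᵀ

Let N = A − (-1)·I. We want v_3 with N^3 v_3 = 0 but N^2 v_3 ≠ 0; then v_{j-1} := N · v_j for j = 3, …, 2.

Pick v_3 = (1, 0, 0, 0, 0)ᵀ.
Then v_2 = N · v_3 = (0, -1, 0, 2, 0)ᵀ.
Then v_1 = N · v_2 = (-1, 1, -1, -1, 0)ᵀ.

Sanity check: (A − (-1)·I) v_1 = (0, 0, 0, 0, 0)ᵀ = 0. ✓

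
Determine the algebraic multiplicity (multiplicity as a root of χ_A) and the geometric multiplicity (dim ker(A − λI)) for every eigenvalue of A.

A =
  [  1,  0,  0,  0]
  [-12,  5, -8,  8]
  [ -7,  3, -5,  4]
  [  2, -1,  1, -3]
λ = -1: alg = 3, geom = 1; λ = 1: alg = 1, geom = 1

Step 1 — factor the characteristic polynomial to read off the algebraic multiplicities:
  χ_A(x) = (x - 1)*(x + 1)^3

Step 2 — compute geometric multiplicities via the rank-nullity identity g(λ) = n − rank(A − λI):
  rank(A − (-1)·I) = 3, so dim ker(A − (-1)·I) = n − 3 = 1
  rank(A − (1)·I) = 3, so dim ker(A − (1)·I) = n − 3 = 1

Summary:
  λ = -1: algebraic multiplicity = 3, geometric multiplicity = 1
  λ = 1: algebraic multiplicity = 1, geometric multiplicity = 1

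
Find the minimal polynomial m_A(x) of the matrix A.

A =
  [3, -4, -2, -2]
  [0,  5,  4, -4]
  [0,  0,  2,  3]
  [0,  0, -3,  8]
x^3 - 13*x^2 + 55*x - 75

The characteristic polynomial is χ_A(x) = (x - 5)^3*(x - 3), so the eigenvalues are known. The minimal polynomial is
  m_A(x) = Π_λ (x − λ)^{k_λ}
where k_λ is the size of the *largest* Jordan block for λ (equivalently, the smallest k with (A − λI)^k v = 0 for every generalised eigenvector v of λ).

  λ = 3: largest Jordan block has size 1, contributing (x − 3)
  λ = 5: largest Jordan block has size 2, contributing (x − 5)^2

So m_A(x) = (x - 5)^2*(x - 3) = x^3 - 13*x^2 + 55*x - 75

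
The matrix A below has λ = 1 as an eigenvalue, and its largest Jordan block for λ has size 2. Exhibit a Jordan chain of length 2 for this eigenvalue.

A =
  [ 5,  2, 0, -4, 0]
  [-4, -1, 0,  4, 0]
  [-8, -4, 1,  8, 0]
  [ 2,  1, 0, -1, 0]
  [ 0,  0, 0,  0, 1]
A Jordan chain for λ = 1 of length 2:
v_1 = (4, -4, -8, 2, 0)ᵀ
v_2 = (1, 0, 0, 0, 0)ᵀ

Let N = A − (1)·I. We want v_2 with N^2 v_2 = 0 but N^1 v_2 ≠ 0; then v_{j-1} := N · v_j for j = 2, …, 2.

Pick v_2 = (1, 0, 0, 0, 0)ᵀ.
Then v_1 = N · v_2 = (4, -4, -8, 2, 0)ᵀ.

Sanity check: (A − (1)·I) v_1 = (0, 0, 0, 0, 0)ᵀ = 0. ✓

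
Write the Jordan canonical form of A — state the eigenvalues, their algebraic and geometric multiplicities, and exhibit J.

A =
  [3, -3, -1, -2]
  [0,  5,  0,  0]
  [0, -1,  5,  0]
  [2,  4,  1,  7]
J_3(5) ⊕ J_1(5)

The characteristic polynomial is
  det(x·I − A) = x^4 - 20*x^3 + 150*x^2 - 500*x + 625 = (x - 5)^4

Eigenvalues and multiplicities (the geometric multiplicity of λ is n − rank(A − λI), which equals the number of Jordan blocks for λ):
  λ = 5: algebraic multiplicity = 4, geometric multiplicity = 2

Determining the block sizes for each eigenvalue:
  λ = 5: with am = 4 and gm = 2, the partition is not yet determined (e.g. several partitions of 4 into 2 parts exist). Let N = A − (5)·I. Computing rank(N^1) = 2, rank(N^2) = 1, rank(N^3) = 0; the number of blocks of size ≥ j is rank(N^{j−1}) − rank(N^j), giving [2, 1, 1]. So we have 1 block(s) of size 3, 1 block(s) of size 1 → block sizes [3, 1]

Assembling the blocks gives a Jordan form
J =
  [5, 1, 0, 0]
  [0, 5, 1, 0]
  [0, 0, 5, 0]
  [0, 0, 0, 5]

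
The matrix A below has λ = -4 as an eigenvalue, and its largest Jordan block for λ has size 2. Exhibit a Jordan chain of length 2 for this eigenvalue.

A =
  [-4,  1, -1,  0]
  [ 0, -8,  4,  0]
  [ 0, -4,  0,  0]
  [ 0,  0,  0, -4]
A Jordan chain for λ = -4 of length 2:
v_1 = (1, -4, -4, 0)ᵀ
v_2 = (0, 1, 0, 0)ᵀ

Let N = A − (-4)·I. We want v_2 with N^2 v_2 = 0 but N^1 v_2 ≠ 0; then v_{j-1} := N · v_j for j = 2, …, 2.

Pick v_2 = (0, 1, 0, 0)ᵀ.
Then v_1 = N · v_2 = (1, -4, -4, 0)ᵀ.

Sanity check: (A − (-4)·I) v_1 = (0, 0, 0, 0)ᵀ = 0. ✓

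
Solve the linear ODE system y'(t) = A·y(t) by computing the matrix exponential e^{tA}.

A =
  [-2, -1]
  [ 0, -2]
e^{tA} =
  [exp(-2*t), -t*exp(-2*t)]
  [0, exp(-2*t)]

Strategy: write A = P · J · P⁻¹ where J is a Jordan canonical form, so e^{tA} = P · e^{tJ} · P⁻¹, and e^{tJ} can be computed block-by-block.

A has Jordan form
J =
  [-2,  1]
  [ 0, -2]
(up to reordering of blocks).

Per-block formulas:
  For a 2×2 Jordan block J_2(-2): exp(t · J_2(-2)) = e^(-2t)·(I + t·N), where N is the 2×2 nilpotent shift.

After assembling e^{tJ} and conjugating by P, we get:

e^{tA} =
  [exp(-2*t), -t*exp(-2*t)]
  [0, exp(-2*t)]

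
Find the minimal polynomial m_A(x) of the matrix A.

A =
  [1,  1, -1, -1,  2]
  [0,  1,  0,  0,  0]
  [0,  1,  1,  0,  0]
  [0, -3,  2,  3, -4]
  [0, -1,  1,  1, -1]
x^2 - 2*x + 1

The characteristic polynomial is χ_A(x) = (x - 1)^5, so the eigenvalues are known. The minimal polynomial is
  m_A(x) = Π_λ (x − λ)^{k_λ}
where k_λ is the size of the *largest* Jordan block for λ (equivalently, the smallest k with (A − λI)^k v = 0 for every generalised eigenvector v of λ).

  λ = 1: largest Jordan block has size 2, contributing (x − 1)^2

So m_A(x) = (x - 1)^2 = x^2 - 2*x + 1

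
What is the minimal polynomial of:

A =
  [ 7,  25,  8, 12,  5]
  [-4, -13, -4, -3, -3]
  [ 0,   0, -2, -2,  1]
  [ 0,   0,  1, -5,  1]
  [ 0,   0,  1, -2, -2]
x^3 + 9*x^2 + 27*x + 27

The characteristic polynomial is χ_A(x) = (x + 3)^5, so the eigenvalues are known. The minimal polynomial is
  m_A(x) = Π_λ (x − λ)^{k_λ}
where k_λ is the size of the *largest* Jordan block for λ (equivalently, the smallest k with (A − λI)^k v = 0 for every generalised eigenvector v of λ).

  λ = -3: largest Jordan block has size 3, contributing (x + 3)^3

So m_A(x) = (x + 3)^3 = x^3 + 9*x^2 + 27*x + 27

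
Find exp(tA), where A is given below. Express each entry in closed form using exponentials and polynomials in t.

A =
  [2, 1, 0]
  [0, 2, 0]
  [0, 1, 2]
e^{tA} =
  [exp(2*t), t*exp(2*t), 0]
  [0, exp(2*t), 0]
  [0, t*exp(2*t), exp(2*t)]

Strategy: write A = P · J · P⁻¹ where J is a Jordan canonical form, so e^{tA} = P · e^{tJ} · P⁻¹, and e^{tJ} can be computed block-by-block.

A has Jordan form
J =
  [2, 1, 0]
  [0, 2, 0]
  [0, 0, 2]
(up to reordering of blocks).

Per-block formulas:
  For a 1×1 block at λ = 2: exp(t · [2]) = [e^(2t)].
  For a 2×2 Jordan block J_2(2): exp(t · J_2(2)) = e^(2t)·(I + t·N), where N is the 2×2 nilpotent shift.

After assembling e^{tJ} and conjugating by P, we get:

e^{tA} =
  [exp(2*t), t*exp(2*t), 0]
  [0, exp(2*t), 0]
  [0, t*exp(2*t), exp(2*t)]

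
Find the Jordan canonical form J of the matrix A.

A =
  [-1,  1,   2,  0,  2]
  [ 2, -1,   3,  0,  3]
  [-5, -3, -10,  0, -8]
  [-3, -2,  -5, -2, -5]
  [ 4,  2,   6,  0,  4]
J_3(-2) ⊕ J_1(-2) ⊕ J_1(-2)

The characteristic polynomial is
  det(x·I − A) = x^5 + 10*x^4 + 40*x^3 + 80*x^2 + 80*x + 32 = (x + 2)^5

Eigenvalues and multiplicities (the geometric multiplicity of λ is n − rank(A − λI), which equals the number of Jordan blocks for λ):
  λ = -2: algebraic multiplicity = 5, geometric multiplicity = 3

Determining the block sizes for each eigenvalue:
  λ = -2: with am = 5 and gm = 3, the partition is not yet determined (e.g. several partitions of 5 into 3 parts exist). Let N = A − (-2)·I. Computing rank(N^1) = 2, rank(N^2) = 1, rank(N^3) = 0; the number of blocks of size ≥ j is rank(N^{j−1}) − rank(N^j), giving [3, 1, 1]. So we have 1 block(s) of size 3, 2 block(s) of size 1 → block sizes [3, 1, 1]

Assembling the blocks gives a Jordan form
J =
  [-2,  1,  0,  0,  0]
  [ 0, -2,  1,  0,  0]
  [ 0,  0, -2,  0,  0]
  [ 0,  0,  0, -2,  0]
  [ 0,  0,  0,  0, -2]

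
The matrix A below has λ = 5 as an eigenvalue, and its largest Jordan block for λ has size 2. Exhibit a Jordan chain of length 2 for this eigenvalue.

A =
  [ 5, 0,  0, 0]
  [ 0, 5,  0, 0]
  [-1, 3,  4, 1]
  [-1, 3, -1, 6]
A Jordan chain for λ = 5 of length 2:
v_1 = (0, 0, -1, -1)ᵀ
v_2 = (1, 0, 0, 0)ᵀ

Let N = A − (5)·I. We want v_2 with N^2 v_2 = 0 but N^1 v_2 ≠ 0; then v_{j-1} := N · v_j for j = 2, …, 2.

Pick v_2 = (1, 0, 0, 0)ᵀ.
Then v_1 = N · v_2 = (0, 0, -1, -1)ᵀ.

Sanity check: (A − (5)·I) v_1 = (0, 0, 0, 0)ᵀ = 0. ✓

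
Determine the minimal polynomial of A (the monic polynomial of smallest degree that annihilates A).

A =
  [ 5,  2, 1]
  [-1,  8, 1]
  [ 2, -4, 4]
x^2 - 11*x + 30

The characteristic polynomial is χ_A(x) = (x - 6)^2*(x - 5), so the eigenvalues are known. The minimal polynomial is
  m_A(x) = Π_λ (x − λ)^{k_λ}
where k_λ is the size of the *largest* Jordan block for λ (equivalently, the smallest k with (A − λI)^k v = 0 for every generalised eigenvector v of λ).

  λ = 5: largest Jordan block has size 1, contributing (x − 5)
  λ = 6: largest Jordan block has size 1, contributing (x − 6)

So m_A(x) = (x - 6)*(x - 5) = x^2 - 11*x + 30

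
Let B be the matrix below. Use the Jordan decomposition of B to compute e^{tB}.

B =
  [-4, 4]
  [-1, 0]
e^{tB} =
  [-2*t*exp(-2*t) + exp(-2*t), 4*t*exp(-2*t)]
  [-t*exp(-2*t), 2*t*exp(-2*t) + exp(-2*t)]

Strategy: write B = P · J · P⁻¹ where J is a Jordan canonical form, so e^{tB} = P · e^{tJ} · P⁻¹, and e^{tJ} can be computed block-by-block.

B has Jordan form
J =
  [-2,  1]
  [ 0, -2]
(up to reordering of blocks).

Per-block formulas:
  For a 2×2 Jordan block J_2(-2): exp(t · J_2(-2)) = e^(-2t)·(I + t·N), where N is the 2×2 nilpotent shift.

After assembling e^{tJ} and conjugating by P, we get:

e^{tB} =
  [-2*t*exp(-2*t) + exp(-2*t), 4*t*exp(-2*t)]
  [-t*exp(-2*t), 2*t*exp(-2*t) + exp(-2*t)]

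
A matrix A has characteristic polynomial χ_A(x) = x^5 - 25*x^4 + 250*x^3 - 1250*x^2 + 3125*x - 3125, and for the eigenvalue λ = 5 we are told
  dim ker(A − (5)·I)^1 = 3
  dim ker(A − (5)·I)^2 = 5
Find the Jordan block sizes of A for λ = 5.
Block sizes for λ = 5: [2, 2, 1]

From the dimensions of kernels of powers, the number of Jordan blocks of size at least j is d_j − d_{j−1} where d_j = dim ker(N^j) (with d_0 = 0). Computing the differences gives [3, 2].
The number of blocks of size exactly k is (#blocks of size ≥ k) − (#blocks of size ≥ k + 1), so the partition is: 1 block(s) of size 1, 2 block(s) of size 2.
In nonincreasing order the block sizes are [2, 2, 1].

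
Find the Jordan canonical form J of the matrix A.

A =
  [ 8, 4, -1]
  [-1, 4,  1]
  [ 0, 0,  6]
J_3(6)

The characteristic polynomial is
  det(x·I − A) = x^3 - 18*x^2 + 108*x - 216 = (x - 6)^3

Eigenvalues and multiplicities (the geometric multiplicity of λ is n − rank(A − λI), which equals the number of Jordan blocks for λ):
  λ = 6: algebraic multiplicity = 3, geometric multiplicity = 1

Determining the block sizes for each eigenvalue:
  λ = 6: one block (gm = 1), so the single block has size am = 3 → block sizes [3]

Assembling the blocks gives a Jordan form
J =
  [6, 1, 0]
  [0, 6, 1]
  [0, 0, 6]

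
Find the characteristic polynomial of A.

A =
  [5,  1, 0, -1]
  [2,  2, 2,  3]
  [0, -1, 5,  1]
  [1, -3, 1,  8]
x^4 - 20*x^3 + 150*x^2 - 500*x + 625

Expanding det(x·I − A) (e.g. by cofactor expansion or by noting that A is similar to its Jordan form J, which has the same characteristic polynomial as A) gives
  χ_A(x) = x^4 - 20*x^3 + 150*x^2 - 500*x + 625
which factors as (x - 5)^4. The eigenvalues (with algebraic multiplicities) are λ = 5 with multiplicity 4.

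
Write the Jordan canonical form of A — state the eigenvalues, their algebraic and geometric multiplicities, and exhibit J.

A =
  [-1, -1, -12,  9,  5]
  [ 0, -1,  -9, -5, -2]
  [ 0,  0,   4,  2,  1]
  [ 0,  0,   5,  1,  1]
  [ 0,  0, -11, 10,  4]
J_3(-1) ⊕ J_2(5)

The characteristic polynomial is
  det(x·I − A) = x^5 - 7*x^4 - 2*x^3 + 46*x^2 + 65*x + 25 = (x - 5)^2*(x + 1)^3

Eigenvalues and multiplicities (the geometric multiplicity of λ is n − rank(A − λI), which equals the number of Jordan blocks for λ):
  λ = -1: algebraic multiplicity = 3, geometric multiplicity = 1
  λ = 5: algebraic multiplicity = 2, geometric multiplicity = 1

Determining the block sizes for each eigenvalue:
  λ = -1: one block (gm = 1), so the single block has size am = 3 → block sizes [3]
  λ = 5: one block (gm = 1), so the single block has size am = 2 → block sizes [2]

Assembling the blocks gives a Jordan form
J =
  [-1,  1,  0, 0, 0]
  [ 0, -1,  1, 0, 0]
  [ 0,  0, -1, 0, 0]
  [ 0,  0,  0, 5, 1]
  [ 0,  0,  0, 0, 5]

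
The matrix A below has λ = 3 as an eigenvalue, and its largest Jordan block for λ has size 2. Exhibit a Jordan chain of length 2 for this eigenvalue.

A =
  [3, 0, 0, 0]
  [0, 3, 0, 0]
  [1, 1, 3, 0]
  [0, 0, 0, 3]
A Jordan chain for λ = 3 of length 2:
v_1 = (0, 0, 1, 0)ᵀ
v_2 = (1, 0, 0, 0)ᵀ

Let N = A − (3)·I. We want v_2 with N^2 v_2 = 0 but N^1 v_2 ≠ 0; then v_{j-1} := N · v_j for j = 2, …, 2.

Pick v_2 = (1, 0, 0, 0)ᵀ.
Then v_1 = N · v_2 = (0, 0, 1, 0)ᵀ.

Sanity check: (A − (3)·I) v_1 = (0, 0, 0, 0)ᵀ = 0. ✓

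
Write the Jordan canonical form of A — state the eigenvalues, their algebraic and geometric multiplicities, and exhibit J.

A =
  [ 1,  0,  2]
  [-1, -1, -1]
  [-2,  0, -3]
J_2(-1) ⊕ J_1(-1)

The characteristic polynomial is
  det(x·I − A) = x^3 + 3*x^2 + 3*x + 1 = (x + 1)^3

Eigenvalues and multiplicities (the geometric multiplicity of λ is n − rank(A − λI), which equals the number of Jordan blocks for λ):
  λ = -1: algebraic multiplicity = 3, geometric multiplicity = 2

Determining the block sizes for each eigenvalue:
  λ = -1: 2 blocks summing to 3 forces exactly one block of size 2 and the rest size 1 → block sizes [2, 1]

Assembling the blocks gives a Jordan form
J =
  [-1,  1,  0]
  [ 0, -1,  0]
  [ 0,  0, -1]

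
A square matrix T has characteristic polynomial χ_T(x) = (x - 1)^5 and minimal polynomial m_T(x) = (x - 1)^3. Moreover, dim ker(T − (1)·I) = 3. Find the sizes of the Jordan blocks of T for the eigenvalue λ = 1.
Block sizes for λ = 1: [3, 1, 1]

Step 1 — from the characteristic polynomial, algebraic multiplicity of λ = 1 is 5. From dim ker(T − (1)·I) = 3, there are exactly 3 Jordan blocks for λ = 1.
Step 2 — from the minimal polynomial, the factor (x − 1)^3 tells us the largest block for λ = 1 has size 3.
Step 3 — with total size 5, 3 blocks, and largest block 3, the block sizes (in nonincreasing order) are [3, 1, 1].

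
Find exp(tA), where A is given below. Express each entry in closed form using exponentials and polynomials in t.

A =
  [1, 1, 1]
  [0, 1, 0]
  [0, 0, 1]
e^{tA} =
  [exp(t), t*exp(t), t*exp(t)]
  [0, exp(t), 0]
  [0, 0, exp(t)]

Strategy: write A = P · J · P⁻¹ where J is a Jordan canonical form, so e^{tA} = P · e^{tJ} · P⁻¹, and e^{tJ} can be computed block-by-block.

A has Jordan form
J =
  [1, 1, 0]
  [0, 1, 0]
  [0, 0, 1]
(up to reordering of blocks).

Per-block formulas:
  For a 1×1 block at λ = 1: exp(t · [1]) = [e^(1t)].
  For a 2×2 Jordan block J_2(1): exp(t · J_2(1)) = e^(1t)·(I + t·N), where N is the 2×2 nilpotent shift.

After assembling e^{tJ} and conjugating by P, we get:

e^{tA} =
  [exp(t), t*exp(t), t*exp(t)]
  [0, exp(t), 0]
  [0, 0, exp(t)]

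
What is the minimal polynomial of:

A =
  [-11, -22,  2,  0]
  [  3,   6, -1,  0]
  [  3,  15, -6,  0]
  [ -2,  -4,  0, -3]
x^3 + 11*x^2 + 39*x + 45

The characteristic polynomial is χ_A(x) = (x + 3)^3*(x + 5), so the eigenvalues are known. The minimal polynomial is
  m_A(x) = Π_λ (x − λ)^{k_λ}
where k_λ is the size of the *largest* Jordan block for λ (equivalently, the smallest k with (A − λI)^k v = 0 for every generalised eigenvector v of λ).

  λ = -5: largest Jordan block has size 1, contributing (x + 5)
  λ = -3: largest Jordan block has size 2, contributing (x + 3)^2

So m_A(x) = (x + 3)^2*(x + 5) = x^3 + 11*x^2 + 39*x + 45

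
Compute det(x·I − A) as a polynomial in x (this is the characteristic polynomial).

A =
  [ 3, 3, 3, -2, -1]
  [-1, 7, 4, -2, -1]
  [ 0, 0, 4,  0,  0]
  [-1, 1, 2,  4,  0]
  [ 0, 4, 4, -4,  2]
x^5 - 20*x^4 + 160*x^3 - 640*x^2 + 1280*x - 1024

Expanding det(x·I − A) (e.g. by cofactor expansion or by noting that A is similar to its Jordan form J, which has the same characteristic polynomial as A) gives
  χ_A(x) = x^5 - 20*x^4 + 160*x^3 - 640*x^2 + 1280*x - 1024
which factors as (x - 4)^5. The eigenvalues (with algebraic multiplicities) are λ = 4 with multiplicity 5.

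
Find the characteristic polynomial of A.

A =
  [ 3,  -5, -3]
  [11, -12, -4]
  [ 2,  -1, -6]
x^3 + 15*x^2 + 75*x + 125

Expanding det(x·I − A) (e.g. by cofactor expansion or by noting that A is similar to its Jordan form J, which has the same characteristic polynomial as A) gives
  χ_A(x) = x^3 + 15*x^2 + 75*x + 125
which factors as (x + 5)^3. The eigenvalues (with algebraic multiplicities) are λ = -5 with multiplicity 3.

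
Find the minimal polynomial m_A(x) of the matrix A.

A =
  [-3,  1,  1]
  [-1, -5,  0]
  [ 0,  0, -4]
x^3 + 12*x^2 + 48*x + 64

The characteristic polynomial is χ_A(x) = (x + 4)^3, so the eigenvalues are known. The minimal polynomial is
  m_A(x) = Π_λ (x − λ)^{k_λ}
where k_λ is the size of the *largest* Jordan block for λ (equivalently, the smallest k with (A − λI)^k v = 0 for every generalised eigenvector v of λ).

  λ = -4: largest Jordan block has size 3, contributing (x + 4)^3

So m_A(x) = (x + 4)^3 = x^3 + 12*x^2 + 48*x + 64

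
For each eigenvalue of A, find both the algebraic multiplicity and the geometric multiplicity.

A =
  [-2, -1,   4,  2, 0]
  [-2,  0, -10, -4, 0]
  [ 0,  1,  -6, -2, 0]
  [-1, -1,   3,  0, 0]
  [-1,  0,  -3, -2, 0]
λ = -2: alg = 4, geom = 2; λ = 0: alg = 1, geom = 1

Step 1 — factor the characteristic polynomial to read off the algebraic multiplicities:
  χ_A(x) = x*(x + 2)^4

Step 2 — compute geometric multiplicities via the rank-nullity identity g(λ) = n − rank(A − λI):
  rank(A − (-2)·I) = 3, so dim ker(A − (-2)·I) = n − 3 = 2
  rank(A − (0)·I) = 4, so dim ker(A − (0)·I) = n − 4 = 1

Summary:
  λ = -2: algebraic multiplicity = 4, geometric multiplicity = 2
  λ = 0: algebraic multiplicity = 1, geometric multiplicity = 1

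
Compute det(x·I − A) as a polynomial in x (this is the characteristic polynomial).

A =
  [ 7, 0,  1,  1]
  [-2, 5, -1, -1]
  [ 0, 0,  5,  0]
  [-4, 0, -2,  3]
x^4 - 20*x^3 + 150*x^2 - 500*x + 625

Expanding det(x·I − A) (e.g. by cofactor expansion or by noting that A is similar to its Jordan form J, which has the same characteristic polynomial as A) gives
  χ_A(x) = x^4 - 20*x^3 + 150*x^2 - 500*x + 625
which factors as (x - 5)^4. The eigenvalues (with algebraic multiplicities) are λ = 5 with multiplicity 4.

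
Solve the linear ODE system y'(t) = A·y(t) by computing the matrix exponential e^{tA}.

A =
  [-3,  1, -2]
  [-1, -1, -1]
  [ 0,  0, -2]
e^{tA} =
  [-t*exp(-2*t) + exp(-2*t), t*exp(-2*t), t^2*exp(-2*t)/2 - 2*t*exp(-2*t)]
  [-t*exp(-2*t), t*exp(-2*t) + exp(-2*t), t^2*exp(-2*t)/2 - t*exp(-2*t)]
  [0, 0, exp(-2*t)]

Strategy: write A = P · J · P⁻¹ where J is a Jordan canonical form, so e^{tA} = P · e^{tJ} · P⁻¹, and e^{tJ} can be computed block-by-block.

A has Jordan form
J =
  [-2,  1,  0]
  [ 0, -2,  1]
  [ 0,  0, -2]
(up to reordering of blocks).

Per-block formulas:
  For a 3×3 Jordan block J_3(-2): exp(t · J_3(-2)) = e^(-2t)·(I + t·N + (t^2/2)·N^2), where N is the 3×3 nilpotent shift.

After assembling e^{tJ} and conjugating by P, we get:

e^{tA} =
  [-t*exp(-2*t) + exp(-2*t), t*exp(-2*t), t^2*exp(-2*t)/2 - 2*t*exp(-2*t)]
  [-t*exp(-2*t), t*exp(-2*t) + exp(-2*t), t^2*exp(-2*t)/2 - t*exp(-2*t)]
  [0, 0, exp(-2*t)]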